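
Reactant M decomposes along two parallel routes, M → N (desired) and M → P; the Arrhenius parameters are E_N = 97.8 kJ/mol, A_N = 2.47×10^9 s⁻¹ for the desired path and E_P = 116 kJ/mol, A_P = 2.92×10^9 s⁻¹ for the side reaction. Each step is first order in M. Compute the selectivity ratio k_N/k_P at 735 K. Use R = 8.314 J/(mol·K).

16.6

With equal orders, S_{N/P} = k_N/k_P = (A_N/A_P)·exp[(E_P−E_N)/(RT)].
(E_P−E_N)/(RT) = (116−97.8)×10³/(8.314×735) = 18200/6111 = 2.978.
k_N/k_P = (2.47×10^9/2.92×10^9)·exp(2.978) = 0.8459 × 19.66 = 16.6.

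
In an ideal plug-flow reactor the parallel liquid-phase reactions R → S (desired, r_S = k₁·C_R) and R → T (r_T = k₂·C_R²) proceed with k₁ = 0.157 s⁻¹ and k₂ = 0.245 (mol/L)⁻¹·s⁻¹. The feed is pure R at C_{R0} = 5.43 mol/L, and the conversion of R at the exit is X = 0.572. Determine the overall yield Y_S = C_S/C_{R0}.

C_R = C_{R0}(1−X) = 2.324 mol/L.
Along a PFR/batch, dC_S/dC_R = −r_S/(r_S+r_T) = −k₁/(k₁+k₂·C_R).
Integrating from C_{R0} to C_R: C_S = (0.157/0.245)·ln[(0.157+0.245·5.43)/(0.157+0.245·2.32)] = 0.6408·ln(1.487/0.7264) = 0.4593 mol/L.
Y_S = C_S/C_{R0} = 0.4593/5.43 = 0.0846.

0.0846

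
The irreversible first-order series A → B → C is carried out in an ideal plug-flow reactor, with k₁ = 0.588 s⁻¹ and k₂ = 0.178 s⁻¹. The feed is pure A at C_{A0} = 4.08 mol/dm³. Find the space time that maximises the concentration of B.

The intermediate peaks when r₁ = r₂, i.e. k₁e^(−k₁τ) = k₂e^(−k₂τ), giving τ_opt = ln(k₂/k₁)/(k₂−k₁).
= ln(0.178/0.588)/(0.178−0.588) = ln(0.3027)/-0.4100 = -1.195/-0.4100 = 2.91 s.

2.91 s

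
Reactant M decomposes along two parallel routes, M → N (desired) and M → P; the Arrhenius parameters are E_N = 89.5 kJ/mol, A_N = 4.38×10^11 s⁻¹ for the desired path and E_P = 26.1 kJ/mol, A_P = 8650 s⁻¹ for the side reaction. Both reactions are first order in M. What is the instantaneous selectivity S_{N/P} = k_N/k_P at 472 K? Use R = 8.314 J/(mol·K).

4.87

k_N/k_P = (A_N/A_P)·exp[−(E_N−E_P)/(RT)] = (A_N/A_P)·exp[(E_P−E_N)/(RT)].
(E_P−E_N)/(RT) = (26.1−89.5)×10³/(8.314×472) = -63400/3924 = -16.16.
k_N/k_P = (4.38×10^11/8650)·exp(-16.16) = 5.064×10^7 × 9.627×10^-8 = 4.87.
Since E_N > E_P, raising the temperature improves selectivity toward N.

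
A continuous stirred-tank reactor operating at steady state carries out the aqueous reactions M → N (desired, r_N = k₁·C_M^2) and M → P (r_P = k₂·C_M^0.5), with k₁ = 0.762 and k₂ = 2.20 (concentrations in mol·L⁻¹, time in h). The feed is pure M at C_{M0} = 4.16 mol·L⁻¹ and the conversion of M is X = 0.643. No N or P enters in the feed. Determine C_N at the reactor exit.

Exit C_M = C_{M0}(1−X) = 4.16×0.357 = 1.485 mol·L⁻¹.
Rates in a CSTR are evaluated at the outlet concentration: r_N = 0.762×1.485^2 = 1.681, r_P = 2.20×1.485^0.5 = 2.681.
Fraction of consumed M going to N: r_N/(r_N+r_P) = 0.3853.
C_N = 0.3853·C_{M0}·X = 0.3853×4.16×0.643 = 1.03 mol·L⁻¹.

1.03 mol·L⁻¹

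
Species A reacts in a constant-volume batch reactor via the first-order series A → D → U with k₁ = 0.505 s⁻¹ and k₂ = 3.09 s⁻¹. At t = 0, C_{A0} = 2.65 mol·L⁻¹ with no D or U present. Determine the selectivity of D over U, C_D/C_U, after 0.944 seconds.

0.412

Solving the coupled first-order balances gives C_D(t) = [k₁/(k₂−k₁)]·C_{A0}·(e^(−k₁t) − e^(−k₂t)).
e^(−k₁t) = e^(−0.505×0.944) = e^(−0.4767) = 0.6208; e^(−k₂t) = e^(−2.917) = 0.05410.
C_D = 0.505×2.65/(3.09−0.505) × (0.6208−0.05410) = 0.5177×0.5667 = 0.2934 mol·L⁻¹.
C_A = C_{A0}e^(−k₁t) = 1.645 mol·L⁻¹, so C_U = C_{A0}−C_A−C_D = 0.7114 mol·L⁻¹; C_D/C_U = 0.412.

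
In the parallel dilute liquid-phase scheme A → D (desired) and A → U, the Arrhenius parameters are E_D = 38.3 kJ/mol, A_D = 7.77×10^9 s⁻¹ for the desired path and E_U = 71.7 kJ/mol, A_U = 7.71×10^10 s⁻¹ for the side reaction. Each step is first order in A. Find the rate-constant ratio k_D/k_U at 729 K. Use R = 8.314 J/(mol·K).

Since both paths have the same order in A, the concentration cancels and S_{D/U} = k_D/k_U = (A_D/A_U)·exp[(E_U−E_D)/(RT)].
(E_U−E_D)/(RT) = (71.7−38.3)×10³/(8.314×729) = 33400/6061 = 5.511.
k_D/k_U = (7.77×10^9/7.71×10^10)·exp(5.511) = 0.1008 × 247.3 = 24.9.
Since E_D < E_U, lowering the temperature improves selectivity toward D.

24.9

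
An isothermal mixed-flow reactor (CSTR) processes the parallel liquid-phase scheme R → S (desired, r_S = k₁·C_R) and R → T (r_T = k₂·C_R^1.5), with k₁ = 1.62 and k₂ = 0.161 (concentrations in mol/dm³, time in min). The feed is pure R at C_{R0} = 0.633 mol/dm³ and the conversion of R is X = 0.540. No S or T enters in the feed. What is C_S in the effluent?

0.324 mol/dm³

Exit C_R = C_{R0}(1−X) = 0.633×0.460 = 0.2912 mol/dm³.
A CSTR operates uniformly at the exit composition, giving r_S = 0.4717 and r_T = 0.02530 (each k·C_R^n at C_R = 0.2912).
Fraction of consumed R going to S: r_S/(r_S+r_T) = 0.9491.
C_S = 0.9491·C_{R0}·X = 0.9491×0.633×0.540 = 0.324 mol/dm³.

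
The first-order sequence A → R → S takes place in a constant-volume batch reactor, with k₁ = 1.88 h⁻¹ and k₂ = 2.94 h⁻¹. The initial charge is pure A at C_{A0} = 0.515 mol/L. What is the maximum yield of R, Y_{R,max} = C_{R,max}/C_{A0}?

0.289

Evaluating C_R at t_opt = ln(k₂/k₁)/(k₂−k₁) gives C_{R,max}/C_{A0} = (k₁/k₂)^[k₂/(k₂−k₁)].
= (1.88/2.94)^(2.94/(2.94−1.88)) = (0.6395)^(2.774) = 0.2893.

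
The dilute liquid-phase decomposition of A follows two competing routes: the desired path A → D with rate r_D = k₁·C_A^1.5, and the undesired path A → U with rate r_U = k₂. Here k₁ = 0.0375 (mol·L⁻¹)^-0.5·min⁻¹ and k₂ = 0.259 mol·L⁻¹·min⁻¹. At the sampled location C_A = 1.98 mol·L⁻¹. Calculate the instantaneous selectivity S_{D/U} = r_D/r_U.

0.403

S_{D/U} = r_D/r_U = (k₁·C_A^1.5)/(k₂) = (k₁/k₂)·C_A^1.5.
= (0.0375×1.980^1.5) / (0.259) = 0.1045/0.2590 = 0.403.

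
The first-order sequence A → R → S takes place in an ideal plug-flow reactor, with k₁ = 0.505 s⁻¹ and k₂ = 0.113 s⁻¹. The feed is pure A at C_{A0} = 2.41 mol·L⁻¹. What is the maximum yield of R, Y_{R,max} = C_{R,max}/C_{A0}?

0.649

At the optimum, C_{R,max}/C_{A0} = (k₁/k₂)^[k₂/(k₂−k₁)].
= (0.505/0.113)^(0.113/(0.113−0.505)) = (4.469)^(-0.2883) = 0.6495.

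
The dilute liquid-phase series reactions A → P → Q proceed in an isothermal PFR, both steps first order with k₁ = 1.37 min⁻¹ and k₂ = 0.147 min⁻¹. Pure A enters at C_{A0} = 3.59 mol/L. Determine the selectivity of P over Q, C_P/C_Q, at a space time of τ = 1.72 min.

The intermediate concentration in a first-order A→B→C sequence is C_P = k₁C_{A0}(e^(−k₁τ) − e^(−k₂τ))/(k₂−k₁).
e^(−k₁τ) = e^(−1.37×1.72) = e^(−2.356) = 0.09476; e^(−k₂τ) = e^(−0.2528) = 0.7766.
C_P = 1.37×3.59/(0.147−1.37) × (0.09476−0.7766) = (-4.022)×(-0.6818) = 2.742 mol/L.
C_A = C_{A0}e^(−k₁τ) = 0.3402 mol/L, so C_Q = C_{A0}−C_A−C_P = 0.5078 mol/L; C_P/C_Q = 5.40.

5.40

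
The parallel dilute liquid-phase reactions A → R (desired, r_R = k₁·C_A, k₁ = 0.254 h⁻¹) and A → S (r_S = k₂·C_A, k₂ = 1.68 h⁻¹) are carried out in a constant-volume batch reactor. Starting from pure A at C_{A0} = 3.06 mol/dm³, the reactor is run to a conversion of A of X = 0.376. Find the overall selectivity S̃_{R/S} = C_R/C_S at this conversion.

C_A = C_{A0}(1−X) = 1.909 mol/dm³.
Both paths are first order in A, so the instantaneous fraction to R is constant: dC_R/d(−C_A) = k₁/(k₁+k₂) = 0.1313.
C_R = 0.1313·(C_{A0}−C_A) = 0.1313×1.151 = 0.151 mol/dm³.
C_S = (C_{A0}−C_A)−C_R = 0.9995 mol/dm³; S̃_{R/S} = 0.1511/0.9995 = 0.151.

0.151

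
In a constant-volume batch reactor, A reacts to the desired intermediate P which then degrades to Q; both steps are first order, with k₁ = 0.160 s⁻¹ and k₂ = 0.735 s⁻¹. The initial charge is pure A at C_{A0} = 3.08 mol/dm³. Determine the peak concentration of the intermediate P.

For a first-order series the maximum intermediate yield is C_{P,max}/C_{A0} = (k₁/k₂)^[k₂/(k₂−k₁)].
= (0.160/0.735)^(0.735/(0.735−0.160)) = (0.2177)^(1.278) = 0.1424.
C_{P,max} = 0.1424×3.08 = 0.439 mol/dm³.

0.439 mol/dm³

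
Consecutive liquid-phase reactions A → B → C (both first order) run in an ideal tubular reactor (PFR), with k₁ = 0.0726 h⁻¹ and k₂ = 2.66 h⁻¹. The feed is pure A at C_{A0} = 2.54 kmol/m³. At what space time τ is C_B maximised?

1.39 h

Setting dC_B/dτ = 0 gives τ_opt = ln(k₂/k₁)/(k₂−k₁).
= ln(2.66/0.0726)/(2.66−0.0726) = ln(36.64)/2.587 = 3.601/2.587 = 1.39 h.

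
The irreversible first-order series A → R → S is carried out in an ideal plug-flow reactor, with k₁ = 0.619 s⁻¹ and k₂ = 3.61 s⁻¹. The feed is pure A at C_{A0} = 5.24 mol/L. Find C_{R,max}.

0.624 mol/L

At the optimum, C_{R,max}/C_{A0} = (k₁/k₂)^[k₂/(k₂−k₁)].
= (0.619/3.61)^(3.61/(3.61−0.619)) = (0.1715)^(1.207) = 0.1190.
C_{R,max} = 0.1190×5.24 = 0.624 mol/L.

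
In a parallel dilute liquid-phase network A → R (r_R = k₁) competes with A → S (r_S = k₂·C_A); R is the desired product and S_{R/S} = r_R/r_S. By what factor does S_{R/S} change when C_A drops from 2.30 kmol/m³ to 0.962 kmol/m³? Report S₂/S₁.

2.39

S_{R/S} = (k₁/k₂)·C_A⁻¹, so S₂/S₁ = (C_{A,2}/C_{A,1})⁻¹.
= 2.30/0.962 = 2.39.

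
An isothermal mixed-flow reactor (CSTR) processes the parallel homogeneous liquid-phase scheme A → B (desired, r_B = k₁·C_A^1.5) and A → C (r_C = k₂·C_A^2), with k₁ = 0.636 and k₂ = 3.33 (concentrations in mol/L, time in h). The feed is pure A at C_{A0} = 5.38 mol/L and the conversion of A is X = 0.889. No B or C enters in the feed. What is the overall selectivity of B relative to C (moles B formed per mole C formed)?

Exit C_A = C_{A0}(1−X) = 5.38×0.111 = 0.5972 mol/L.
In a CSTR the entire volume is at exit conditions, so r_B = 0.636×0.5972^1.5 = 0.2935 and r_C = 3.33×0.5972^2 = 1.188.
Overall selectivity = C_B/C_C = r_Bτ/(r_Cτ) = r_B/r_C = 0.247.

0.247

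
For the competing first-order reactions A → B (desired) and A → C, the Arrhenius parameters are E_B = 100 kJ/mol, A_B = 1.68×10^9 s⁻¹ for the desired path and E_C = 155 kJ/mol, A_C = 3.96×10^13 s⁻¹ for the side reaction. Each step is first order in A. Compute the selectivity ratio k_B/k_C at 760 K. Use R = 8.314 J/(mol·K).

Since both paths have the same order in A, the concentration cancels and S_{B/C} = k_B/k_C = (A_B/A_C)·exp[(E_C−E_B)/(RT)].
(E_C−E_B)/(RT) = (155−100)×10³/(8.314×760) = 55000/6319 = 8.704.
k_B/k_C = (1.68×10^9/3.96×10^13)·exp(8.704) = 4.242×10^-5 × 6029 = 0.256.
Since E_B < E_C, lowering the temperature improves selectivity toward B.

0.256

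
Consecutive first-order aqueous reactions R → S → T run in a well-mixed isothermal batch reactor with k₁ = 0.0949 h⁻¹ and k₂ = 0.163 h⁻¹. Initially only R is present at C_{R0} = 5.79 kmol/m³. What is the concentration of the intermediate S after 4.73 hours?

The intermediate concentration in a first-order A→B→C sequence is C_S = k₁C_{R0}(e^(−k₁t) − e^(−k₂t))/(k₂−k₁).
e^(−k₁t) = e^(−0.0949×4.73) = e^(−0.4489) = 0.6383; e^(−k₂t) = e^(−0.7710) = 0.4626.
C_S = 0.0949×5.79/(0.163−0.0949) × (0.6383−0.4626) = 8.069×0.1758 = 1.418 kmol/m³.

1.42 kmol/m³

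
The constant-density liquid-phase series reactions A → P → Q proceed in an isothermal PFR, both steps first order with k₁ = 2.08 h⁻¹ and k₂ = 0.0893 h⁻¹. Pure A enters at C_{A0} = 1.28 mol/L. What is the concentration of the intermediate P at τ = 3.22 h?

1.00 mol/L

For first-order series with pure A initially, C_P(τ) = k₁C_{A0}/(k₂−k₁)·(e^(−k₁τ) − e^(−k₂τ)).
e^(−k₁τ) = e^(−2.08×3.22) = e^(−6.698) = 0.001234; e^(−k₂τ) = e^(−0.2875) = 0.7501.
C_P = 2.08×1.28/(0.0893−2.08) × (0.001234−0.7501) = (-1.337)×(-0.7489) = 1.002 mol/L.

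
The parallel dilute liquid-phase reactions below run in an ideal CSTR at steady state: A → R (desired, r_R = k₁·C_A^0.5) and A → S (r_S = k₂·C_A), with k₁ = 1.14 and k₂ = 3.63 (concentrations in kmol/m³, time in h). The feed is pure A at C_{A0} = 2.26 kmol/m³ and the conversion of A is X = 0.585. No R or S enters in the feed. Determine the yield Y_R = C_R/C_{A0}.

Exit C_A = C_{A0}(1−X) = 2.26×0.415 = 0.9379 kmol/m³.
In a CSTR the entire volume is at exit conditions, so r_R = 1.14×0.9379^0.5 = 1.104 and r_S = 3.63×0.9379 = 3.405.
Fraction of consumed A going to R: r_R/(r_R+r_S) = 0.2449.
C_R = 0.2449·C_{A0}·X = 0.2449×2.26×0.585 = 0.324 kmol/m³; Y_R = C_R/C_{A0} = 0.143.

0.143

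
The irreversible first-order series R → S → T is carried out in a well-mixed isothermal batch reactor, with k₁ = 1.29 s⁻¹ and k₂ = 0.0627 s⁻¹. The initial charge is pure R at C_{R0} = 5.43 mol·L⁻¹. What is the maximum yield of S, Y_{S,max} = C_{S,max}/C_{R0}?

0.857

Evaluating C_S at t_opt = ln(k₂/k₁)/(k₂−k₁) gives C_{S,max}/C_{R0} = (k₁/k₂)^[k₂/(k₂−k₁)].
= (1.29/0.0627)^(0.0627/(0.0627−1.29)) = (20.57)^(-0.05109) = 0.8569.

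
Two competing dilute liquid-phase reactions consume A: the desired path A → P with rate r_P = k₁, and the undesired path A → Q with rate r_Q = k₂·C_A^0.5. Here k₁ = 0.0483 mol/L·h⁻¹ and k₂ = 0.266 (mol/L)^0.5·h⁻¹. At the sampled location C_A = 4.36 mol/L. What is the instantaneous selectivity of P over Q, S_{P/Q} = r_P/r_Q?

0.0870

S_{P/Q} = r_P/r_Q = (k₁)/(k₂·C_A^0.5) = (k₁/k₂)·C_A^-0.5.
= (0.0483) / (0.266×4.360^0.5) = 0.04830/0.5554 = 0.0870.
The undesired path is higher order in A, so low C_A (CSTR or dilute feed) favours P.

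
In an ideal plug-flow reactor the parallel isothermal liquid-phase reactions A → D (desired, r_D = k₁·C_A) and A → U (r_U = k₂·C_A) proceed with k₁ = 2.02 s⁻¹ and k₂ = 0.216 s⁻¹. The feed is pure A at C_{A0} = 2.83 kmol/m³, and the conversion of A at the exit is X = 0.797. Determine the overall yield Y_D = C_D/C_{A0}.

C_A = C_{A0}(1−X) = 0.5745 kmol/m³.
Both paths are first order in A, so the instantaneous fraction to D is constant: dC_D/d(−C_A) = k₁/(k₁+k₂) = 0.9034.
C_D = 0.9034·(C_{A0}−C_A) = 0.9034×2.256 = 2.04 kmol/m³.
Y_D = C_D/C_{A0} = 2.038/2.83 = 0.720.

0.720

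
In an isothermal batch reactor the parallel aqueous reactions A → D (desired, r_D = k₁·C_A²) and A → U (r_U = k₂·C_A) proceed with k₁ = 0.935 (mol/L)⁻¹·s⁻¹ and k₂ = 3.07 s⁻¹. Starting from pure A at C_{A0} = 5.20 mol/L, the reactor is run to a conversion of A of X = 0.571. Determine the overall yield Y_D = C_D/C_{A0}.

0.299

C_A = C_{A0}(1−X) = 2.231 mol/L.
Along a PFR/batch, dC_U/dC_A = −r_U/(r_D+r_U) = −k₂/(k₂+k₁·C_A).
Integrating from C_{A0} to C_A: C_U = (3.07/0.935)·ln[(3.07+0.935·5.20)/(3.07+0.935·2.23)] = 3.283·ln(7.932/5.156) = 1.414 mol/L.
Then C_D = (C_{A0}−C_A) − C_U = 2.969 − 1.414 = 1.555 mol/L.
Y_D = C_D/C_{A0} = 1.555/5.20 = 0.299.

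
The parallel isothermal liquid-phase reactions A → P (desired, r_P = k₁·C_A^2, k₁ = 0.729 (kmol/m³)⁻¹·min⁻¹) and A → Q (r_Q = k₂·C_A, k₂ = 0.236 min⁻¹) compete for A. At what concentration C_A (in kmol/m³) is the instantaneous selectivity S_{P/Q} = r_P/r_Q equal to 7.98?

2.58 kmol/m³

S_{P/Q} = (k₁/k₂)·C_A ⇒ C_A = S·k₂/k₁.
= 7.98×0.236/0.729 = 2.58 kmol/m³.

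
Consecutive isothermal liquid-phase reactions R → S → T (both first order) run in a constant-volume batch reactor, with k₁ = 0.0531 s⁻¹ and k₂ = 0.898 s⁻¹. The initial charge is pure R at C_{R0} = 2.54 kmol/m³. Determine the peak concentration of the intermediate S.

At the optimum, C_{S,max}/C_{R0} = (k₁/k₂)^[k₂/(k₂−k₁)].
= (0.0531/0.898)^(0.898/(0.898−0.0531)) = (0.05913)^(1.063) = 0.04950.
C_{S,max} = 0.04950×2.54 = 0.126 kmol/m³.

0.126 kmol/m³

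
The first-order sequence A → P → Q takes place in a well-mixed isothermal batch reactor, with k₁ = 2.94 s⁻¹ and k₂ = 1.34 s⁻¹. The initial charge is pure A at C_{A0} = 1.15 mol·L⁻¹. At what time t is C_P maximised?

Setting dC_P/dt = 0 gives t_opt = ln(k₂/k₁)/(k₂−k₁).
= ln(1.34/2.94)/(1.34−2.94) = ln(0.4558)/-1.600 = -0.7857/-1.600 = 0.491 s.

0.491 s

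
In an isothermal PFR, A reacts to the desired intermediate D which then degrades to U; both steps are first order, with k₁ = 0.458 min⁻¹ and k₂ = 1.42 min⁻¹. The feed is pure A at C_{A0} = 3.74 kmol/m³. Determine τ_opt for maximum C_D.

1.18 min

For first-order series the maximum of C_D occurs at τ_opt = ln(k₂/k₁)/(k₂−k₁).
= ln(1.42/0.458)/(1.42−0.458) = ln(3.100)/0.9620 = 1.132/0.9620 = 1.18 min.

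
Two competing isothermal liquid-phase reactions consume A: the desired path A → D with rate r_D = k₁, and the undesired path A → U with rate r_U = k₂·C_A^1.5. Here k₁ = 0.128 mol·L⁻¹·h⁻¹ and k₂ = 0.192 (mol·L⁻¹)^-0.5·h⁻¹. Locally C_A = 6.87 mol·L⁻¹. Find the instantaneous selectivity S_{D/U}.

S_{D/U} = r_D/r_U = (k₁)/(k₂·C_A^1.5) = (k₁/k₂)·C_A^-1.5.
= (0.128) / (0.192×6.870^1.5) = 0.1280/3.457 = 0.0370.

0.0370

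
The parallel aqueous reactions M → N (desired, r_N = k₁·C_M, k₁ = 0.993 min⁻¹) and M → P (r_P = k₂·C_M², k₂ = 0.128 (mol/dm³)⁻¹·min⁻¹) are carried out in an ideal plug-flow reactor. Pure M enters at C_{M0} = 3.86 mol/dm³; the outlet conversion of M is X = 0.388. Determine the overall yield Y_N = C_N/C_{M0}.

C_M = C_{M0}(1−X) = 2.362 mol/dm³.
Along a PFR/batch, dC_N/dC_M = −r_N/(r_N+r_P) = −k₁/(k₁+k₂·C_M).
Integrating from C_{M0} to C_M: C_N = (0.993/0.128)·ln[(0.993+0.128·3.86)/(0.993+0.128·2.36)] = 7.758·ln(1.487/1.295) = 1.071 mol/dm³.
Y_N = C_N/C_{M0} = 1.071/3.86 = 0.277.

0.277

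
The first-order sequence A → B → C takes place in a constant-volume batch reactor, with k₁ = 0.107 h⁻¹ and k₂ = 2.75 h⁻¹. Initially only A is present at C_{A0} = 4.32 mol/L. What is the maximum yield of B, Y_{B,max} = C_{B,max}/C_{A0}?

0.0341

At the optimum, C_{B,max}/C_{A0} = (k₁/k₂)^[k₂/(k₂−k₁)].
= (0.107/2.75)^(2.75/(2.75−0.107)) = (0.03891)^(1.040) = 0.03412.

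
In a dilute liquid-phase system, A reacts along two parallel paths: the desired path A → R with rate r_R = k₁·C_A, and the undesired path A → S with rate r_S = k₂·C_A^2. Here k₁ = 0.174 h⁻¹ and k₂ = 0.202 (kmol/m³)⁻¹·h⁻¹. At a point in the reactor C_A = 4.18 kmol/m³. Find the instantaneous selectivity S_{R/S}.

0.206

S_{R/S} = r_R/r_S = (k₁·C_A)/(k₂·C_A^2) = (k₁/k₂)·C_A⁻¹.
= (0.174×4.180) / (0.202×4.180^2) = 0.7273/3.529 = 0.206.
The undesired path is higher order in A, so low C_A (CSTR or dilute feed) favours R.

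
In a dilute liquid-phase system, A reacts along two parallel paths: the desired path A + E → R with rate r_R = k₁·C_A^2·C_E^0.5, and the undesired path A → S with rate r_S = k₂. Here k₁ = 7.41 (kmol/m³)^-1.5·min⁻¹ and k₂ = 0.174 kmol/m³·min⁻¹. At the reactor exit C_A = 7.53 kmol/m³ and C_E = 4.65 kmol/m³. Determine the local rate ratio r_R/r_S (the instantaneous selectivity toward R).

S_{R/S} = r_R/r_S = (k₁·C_A^2·C_E^0.5)/(k₂) = (k₁/k₂)·C_A^2·C_E^0.5.
= (7.41×7.530^2×4.650^0.5) / (0.174) = 906.0/0.1740 = 5207.

5207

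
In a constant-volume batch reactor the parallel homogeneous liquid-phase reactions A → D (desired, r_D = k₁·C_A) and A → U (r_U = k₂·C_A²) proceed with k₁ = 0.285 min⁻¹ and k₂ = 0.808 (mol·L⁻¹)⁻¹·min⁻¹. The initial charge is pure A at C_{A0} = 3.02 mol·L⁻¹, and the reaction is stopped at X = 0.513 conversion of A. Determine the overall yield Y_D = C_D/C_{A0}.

0.0718

C_A = C_{A0}(1−X) = 1.471 mol·L⁻¹.
Along a PFR/batch, dC_D/dC_A = −r_D/(r_D+r_U) = −k₁/(k₁+k₂·C_A).
Integrating from C_{A0} to C_A: C_D = (0.285/0.808)·ln[(0.285+0.808·3.02)/(0.285+0.808·1.47)] = 0.3527·ln(2.725/1.473) = 0.2169 mol·L⁻¹.
Y_D = C_D/C_{A0} = 0.2169/3.02 = 0.0718.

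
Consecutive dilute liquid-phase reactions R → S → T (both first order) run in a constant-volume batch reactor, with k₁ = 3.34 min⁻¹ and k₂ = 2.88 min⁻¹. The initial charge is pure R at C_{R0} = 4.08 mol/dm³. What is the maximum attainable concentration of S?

For a first-order series the maximum intermediate yield is C_{S,max}/C_{R0} = (k₁/k₂)^[k₂/(k₂−k₁)].
= (3.34/2.88)^(2.88/(2.88−3.34)) = (1.160)^(-6.261) = 0.3954.
C_{S,max} = 0.3954×4.08 = 1.61 mol/dm³.

1.61 mol/dm³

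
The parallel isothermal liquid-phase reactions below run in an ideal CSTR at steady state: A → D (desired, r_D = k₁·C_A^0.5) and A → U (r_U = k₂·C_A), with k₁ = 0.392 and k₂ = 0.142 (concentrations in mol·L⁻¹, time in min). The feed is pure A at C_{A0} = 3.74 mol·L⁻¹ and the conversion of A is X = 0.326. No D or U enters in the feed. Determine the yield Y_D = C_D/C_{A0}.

Exit C_A = C_{A0}(1−X) = 3.74×0.674 = 2.521 mol·L⁻¹.
Rates in a CSTR are evaluated at the outlet concentration: r_D = 0.392×2.521^0.5 = 0.6224, r_U = 0.142×2.521 = 0.3579.
Fraction of consumed A going to D: r_D/(r_D+r_U) = 0.6349.
C_D = 0.6349·C_{A0}·X = 0.6349×3.74×0.326 = 0.774 mol·L⁻¹; Y_D = C_D/C_{A0} = 0.207.

0.207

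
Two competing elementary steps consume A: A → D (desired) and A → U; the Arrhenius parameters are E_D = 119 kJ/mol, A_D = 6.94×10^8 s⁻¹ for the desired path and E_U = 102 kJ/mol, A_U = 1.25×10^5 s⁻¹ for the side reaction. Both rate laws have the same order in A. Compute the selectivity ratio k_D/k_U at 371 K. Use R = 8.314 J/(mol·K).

k_D/k_U = (A_D/A_U)·exp[−(E_D−E_U)/(RT)] = (A_D/A_U)·exp[(E_U−E_D)/(RT)].
(E_U−E_D)/(RT) = (102−119)×10³/(8.314×371) = -17000/3084 = -5.511.
k_D/k_U = (6.94×10^8/1.25×10^5)·exp(-5.511) = 5552 × 0.004040 = 22.4.

22.4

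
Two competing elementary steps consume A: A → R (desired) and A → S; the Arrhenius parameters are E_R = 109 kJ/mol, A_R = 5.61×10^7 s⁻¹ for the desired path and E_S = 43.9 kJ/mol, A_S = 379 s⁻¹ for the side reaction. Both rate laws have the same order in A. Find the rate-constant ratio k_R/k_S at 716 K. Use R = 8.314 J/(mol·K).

2.64

Since both paths have the same order in A, the concentration cancels and S_{R/S} = k_R/k_S = (A_R/A_S)·exp[(E_S−E_R)/(RT)].
(E_S−E_R)/(RT) = (43.9−109)×10³/(8.314×716) = -65100/5953 = -10.94.
k_R/k_S = (5.61×10^7/379)·exp(-10.94) = 1.480×10^5 × 1.781×10^-5 = 2.64.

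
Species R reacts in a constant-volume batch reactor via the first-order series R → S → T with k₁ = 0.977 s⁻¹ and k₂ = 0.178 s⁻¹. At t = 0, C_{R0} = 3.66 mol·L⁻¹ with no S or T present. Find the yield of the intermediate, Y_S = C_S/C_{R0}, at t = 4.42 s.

0.540

Solving the coupled first-order balances gives C_S(t) = [k₁/(k₂−k₁)]·C_{R0}·(e^(−k₁t) − e^(−k₂t)).
e^(−k₁t) = e^(−0.977×4.42) = e^(−4.318) = 0.01332; e^(−k₂t) = e^(−0.7868) = 0.4553.
C_S = 0.977×3.66/(0.178−0.977) × (0.01332−0.4553) = (-4.475)×(-0.4420) = 1.978 mol·L⁻¹.
Y_S = C_S/C_{R0} = 1.978/3.66 = 0.540.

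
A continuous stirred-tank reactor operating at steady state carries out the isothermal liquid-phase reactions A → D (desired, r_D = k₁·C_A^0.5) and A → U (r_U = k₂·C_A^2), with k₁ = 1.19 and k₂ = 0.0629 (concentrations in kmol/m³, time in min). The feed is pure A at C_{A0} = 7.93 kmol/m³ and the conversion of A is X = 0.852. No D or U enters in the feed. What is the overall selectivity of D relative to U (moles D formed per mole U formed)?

Exit C_A = C_{A0}(1−X) = 7.93×0.148 = 1.174 kmol/m³.
A CSTR operates uniformly at the exit composition, giving r_D = 1.289 and r_U = 0.08664 (each k·C_A^n at C_A = 1.174).
Overall selectivity = C_D/C_U = r_Dτ/(r_Uτ) = r_D/r_U = 14.9.

14.9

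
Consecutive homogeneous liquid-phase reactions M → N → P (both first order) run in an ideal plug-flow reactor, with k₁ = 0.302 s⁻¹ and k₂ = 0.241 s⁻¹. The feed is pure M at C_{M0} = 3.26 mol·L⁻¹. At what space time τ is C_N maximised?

3.70 s

For first-order series the maximum of C_N occurs at τ_opt = ln(k₂/k₁)/(k₂−k₁).
= ln(0.241/0.302)/(0.241−0.302) = ln(0.7980)/-0.06100 = -0.2256/-0.06100 = 3.70 s.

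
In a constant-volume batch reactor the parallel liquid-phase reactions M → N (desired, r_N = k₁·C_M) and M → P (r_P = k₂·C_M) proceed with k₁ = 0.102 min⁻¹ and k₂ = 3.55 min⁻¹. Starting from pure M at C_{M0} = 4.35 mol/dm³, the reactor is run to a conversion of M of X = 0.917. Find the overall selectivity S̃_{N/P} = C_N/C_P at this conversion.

0.0287

C_M = C_{M0}(1−X) = 0.3610 mol/dm³.
Both paths are first order in M, so the instantaneous fraction to N is constant: dC_N/d(−C_M) = k₁/(k₁+k₂) = 0.02793.
C_N = 0.02793·(C_{M0}−C_M) = 0.02793×3.989 = 0.111 mol/dm³.
C_P = (C_{M0}−C_M)−C_N = 3.878 mol/dm³; S̃_{N/P} = 0.1114/3.878 = 0.0287.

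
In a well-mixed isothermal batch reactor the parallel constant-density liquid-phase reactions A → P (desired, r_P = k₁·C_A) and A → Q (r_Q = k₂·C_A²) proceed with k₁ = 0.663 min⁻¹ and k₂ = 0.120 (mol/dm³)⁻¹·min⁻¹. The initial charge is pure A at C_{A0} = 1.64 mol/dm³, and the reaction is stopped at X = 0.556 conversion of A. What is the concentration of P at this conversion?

C_A = C_{A0}(1−X) = 0.7282 mol/dm³.
Along a PFR/batch, dC_P/dC_A = −r_P/(r_P+r_Q) = −k₁/(k₁+k₂·C_A).
Integrating from C_{A0} to C_A: C_P = (0.663/0.120)·ln[(0.663+0.120·1.64)/(0.663+0.120·0.728)] = 5.525·ln(0.8598/0.7504) = 0.7521 mol/dm³.

0.752 mol/dm³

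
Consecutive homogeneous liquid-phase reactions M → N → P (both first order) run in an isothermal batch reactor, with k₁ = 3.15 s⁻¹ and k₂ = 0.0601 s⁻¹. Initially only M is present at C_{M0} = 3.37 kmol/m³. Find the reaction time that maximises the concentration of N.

The intermediate peaks when r₁ = r₂, i.e. k₁e^(−k₁t) = k₂e^(−k₂t), giving t_opt = ln(k₂/k₁)/(k₂−k₁).
= ln(0.0601/3.15)/(0.0601−3.15) = ln(0.01908)/-3.090 = -3.959/-3.090 = 1.28 s.

1.28 s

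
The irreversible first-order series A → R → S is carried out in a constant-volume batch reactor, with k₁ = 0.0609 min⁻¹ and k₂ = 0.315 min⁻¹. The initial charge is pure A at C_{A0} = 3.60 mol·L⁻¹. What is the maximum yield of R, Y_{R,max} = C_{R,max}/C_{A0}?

For a first-order series the maximum intermediate yield is C_{R,max}/C_{A0} = (k₁/k₂)^[k₂/(k₂−k₁)].
= (0.0609/0.315)^(0.315/(0.315−0.0609)) = (0.1933)^(1.240) = 0.1304.

0.130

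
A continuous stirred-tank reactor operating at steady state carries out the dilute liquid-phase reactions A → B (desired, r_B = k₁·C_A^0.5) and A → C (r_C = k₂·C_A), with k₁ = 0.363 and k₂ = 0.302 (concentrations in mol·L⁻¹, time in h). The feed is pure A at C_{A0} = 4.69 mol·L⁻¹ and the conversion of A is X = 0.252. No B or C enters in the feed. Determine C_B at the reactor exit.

Exit C_A = C_{A0}(1−X) = 4.69×0.748 = 3.508 mol·L⁻¹.
Rates in a CSTR are evaluated at the outlet concentration: r_B = 0.363×3.508^0.5 = 0.6799, r_C = 0.302×3.508 = 1.059.
Fraction of consumed A going to B: r_B/(r_B+r_C) = 0.3909.
C_B = 0.3909·C_{A0}·X = 0.3909×4.69×0.252 = 0.462 mol·L⁻¹.

0.462 mol·L⁻¹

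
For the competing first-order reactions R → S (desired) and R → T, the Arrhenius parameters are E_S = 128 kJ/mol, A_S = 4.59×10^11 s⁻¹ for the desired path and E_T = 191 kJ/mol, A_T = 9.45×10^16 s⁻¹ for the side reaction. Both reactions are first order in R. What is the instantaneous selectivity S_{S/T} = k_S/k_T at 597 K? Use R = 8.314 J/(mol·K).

1.58

Since both paths have the same order in R, the concentration cancels and S_{S/T} = k_S/k_T = (A_S/A_T)·exp[(E_T−E_S)/(RT)].
(E_T−E_S)/(RT) = (191−128)×10³/(8.314×597) = 63000/4963 = 12.69.
k_S/k_T = (4.59×10^11/9.45×10^16)·exp(12.69) = 4.857×10^-6 × 3.254×10^5 = 1.58.
Since E_S < E_T, lowering the temperature improves selectivity toward S.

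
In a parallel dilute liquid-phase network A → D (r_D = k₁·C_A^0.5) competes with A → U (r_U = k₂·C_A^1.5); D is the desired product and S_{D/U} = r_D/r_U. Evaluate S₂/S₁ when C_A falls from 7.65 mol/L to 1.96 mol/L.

S_{D/U} = (k₁/k₂)·C_A⁻¹, so S₂/S₁ = (C_{A,2}/C_{A,1})⁻¹.
= 7.65/1.96 = 3.90.
Selectivity toward D rises as C_A falls — low-concentration operation is favoured.

3.90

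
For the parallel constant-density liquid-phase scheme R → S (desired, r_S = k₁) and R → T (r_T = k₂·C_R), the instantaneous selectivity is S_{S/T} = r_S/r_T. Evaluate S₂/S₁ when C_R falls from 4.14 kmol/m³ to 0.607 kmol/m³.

S_{S/T} = (k₁/k₂)·C_R⁻¹, so S₂/S₁ = (C_{R,2}/C_{R,1})⁻¹.
= 4.14/0.607 = 6.82.

6.82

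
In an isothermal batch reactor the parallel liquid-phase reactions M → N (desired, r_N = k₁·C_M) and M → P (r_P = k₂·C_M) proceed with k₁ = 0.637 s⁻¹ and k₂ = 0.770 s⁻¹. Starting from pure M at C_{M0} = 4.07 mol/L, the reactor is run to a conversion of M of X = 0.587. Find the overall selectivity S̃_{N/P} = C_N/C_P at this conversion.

0.827

C_M = C_{M0}(1−X) = 1.681 mol/L.
Both paths are first order in M, so the instantaneous fraction to N is constant: dC_N/d(−C_M) = k₁/(k₁+k₂) = 0.4527.
C_N = 0.4527·(C_{M0}−C_M) = 0.4527×2.389 = 1.08 mol/L.
C_P = (C_{M0}−C_M)−C_N = 1.307 mol/L; S̃_{N/P} = 1.082/1.307 = 0.827.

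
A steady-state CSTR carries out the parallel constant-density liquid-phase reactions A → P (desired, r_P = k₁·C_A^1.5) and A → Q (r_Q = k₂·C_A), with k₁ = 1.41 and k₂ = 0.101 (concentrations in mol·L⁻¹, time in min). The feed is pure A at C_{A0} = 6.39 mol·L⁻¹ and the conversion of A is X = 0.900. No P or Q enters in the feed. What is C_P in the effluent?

5.28 mol·L⁻¹

Exit C_A = C_{A0}(1−X) = 6.39×0.100 = 0.6390 mol·L⁻¹.
Rates in a CSTR are evaluated at the outlet concentration: r_P = 1.41×0.6390^1.5 = 0.7202, r_Q = 0.101×0.6390 = 0.06454.
Fraction of consumed A going to P: r_P/(r_P+r_Q) = 0.9178.
C_P = 0.9178·C_{A0}·X = 0.9178×6.39×0.900 = 5.28 mol·L⁻¹.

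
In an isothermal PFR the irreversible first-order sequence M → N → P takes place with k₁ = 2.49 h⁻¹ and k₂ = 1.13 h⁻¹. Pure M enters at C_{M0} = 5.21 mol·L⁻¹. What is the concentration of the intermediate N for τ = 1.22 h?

1.95 mol·L⁻¹

Solving the coupled first-order balances gives C_N(τ) = [k₁/(k₂−k₁)]·C_{M0}·(e^(−k₁τ) − e^(−k₂τ)).
e^(−k₁τ) = e^(−2.49×1.22) = e^(−3.038) = 0.04794; e^(−k₂τ) = e^(−1.379) = 0.2519.
C_N = 2.49×5.21/(1.13−2.49) × (0.04794−0.2519) = (-9.539)×(-0.2040) = 1.946 mol·L⁻¹.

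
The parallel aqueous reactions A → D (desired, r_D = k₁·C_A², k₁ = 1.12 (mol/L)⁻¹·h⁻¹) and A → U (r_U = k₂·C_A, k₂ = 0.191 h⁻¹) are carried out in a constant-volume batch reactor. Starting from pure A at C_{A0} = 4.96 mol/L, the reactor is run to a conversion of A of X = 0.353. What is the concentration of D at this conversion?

C_A = C_{A0}(1−X) = 3.209 mol/L.
Along a PFR/batch, dC_U/dC_A = −r_U/(r_D+r_U) = −k₂/(k₂+k₁·C_A).
Integrating from C_{A0} to C_A: C_U = (0.191/1.12)·ln[(0.191+1.12·4.96)/(0.191+1.12·3.21)] = 0.1705·ln(5.746/3.785) = 0.07119 mol/L.
Then C_D = (C_{A0}−C_A) − C_U = 1.751 − 0.07119 = 1.680 mol/L.

1.68 mol/L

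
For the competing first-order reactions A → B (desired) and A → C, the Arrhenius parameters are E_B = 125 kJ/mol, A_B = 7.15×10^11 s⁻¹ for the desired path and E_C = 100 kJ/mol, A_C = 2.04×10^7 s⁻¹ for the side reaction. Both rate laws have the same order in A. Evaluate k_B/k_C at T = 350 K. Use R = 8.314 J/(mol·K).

With equal orders, S_{B/C} = k_B/k_C = (A_B/A_C)·exp[(E_C−E_B)/(RT)].
(E_C−E_B)/(RT) = (100−125)×10³/(8.314×350) = -25000/2910 = -8.591.
k_B/k_C = (7.15×10^11/2.04×10^7)·exp(-8.591) = 35049 × 1.857×10^-4 = 6.51.
Since E_B > E_C, raising the temperature improves selectivity toward B.

6.51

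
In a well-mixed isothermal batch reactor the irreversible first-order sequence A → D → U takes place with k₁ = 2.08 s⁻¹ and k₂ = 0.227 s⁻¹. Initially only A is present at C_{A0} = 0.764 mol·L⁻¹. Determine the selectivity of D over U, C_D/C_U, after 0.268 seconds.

Solving the coupled first-order balances gives C_D(t) = [k₁/(k₂−k₁)]·C_{A0}·(e^(−k₁t) − e^(−k₂t)).
e^(−k₁t) = e^(−2.08×0.268) = e^(−0.5574) = 0.5727; e^(−k₂t) = e^(−0.06084) = 0.9410.
C_D = 2.08×0.764/(0.227−2.08) × (0.5727−0.9410) = (-0.8576)×(-0.3683) = 0.3159 mol·L⁻¹.
C_A = C_{A0}e^(−k₁t) = 0.4375 mol·L⁻¹, so C_U = C_{A0}−C_A−C_D = 0.01062 mol·L⁻¹; C_D/C_U = 29.7.

29.7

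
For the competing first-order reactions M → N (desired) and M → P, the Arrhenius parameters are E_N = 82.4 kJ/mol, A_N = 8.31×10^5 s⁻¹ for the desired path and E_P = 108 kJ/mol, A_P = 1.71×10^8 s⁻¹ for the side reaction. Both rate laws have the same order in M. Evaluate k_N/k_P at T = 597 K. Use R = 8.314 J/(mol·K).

k_N/k_P = (A_N/A_P)·exp[−(E_N−E_P)/(RT)] = (A_N/A_P)·exp[(E_P−E_N)/(RT)].
(E_P−E_N)/(RT) = (108−82.4)×10³/(8.314×597) = 25600/4963 = 5.158.
k_N/k_P = (8.31×10^5/1.71×10^8)·exp(5.158) = 0.004860 × 173.8 = 0.844.

0.844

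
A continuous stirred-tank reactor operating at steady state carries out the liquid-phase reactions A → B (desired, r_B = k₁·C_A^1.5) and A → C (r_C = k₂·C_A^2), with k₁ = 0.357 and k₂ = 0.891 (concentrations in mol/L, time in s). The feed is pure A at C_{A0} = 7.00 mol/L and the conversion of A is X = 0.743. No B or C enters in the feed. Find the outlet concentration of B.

1.20 mol/L

Exit C_A = C_{A0}(1−X) = 7.00×0.257 = 1.799 mol/L.
In a CSTR the entire volume is at exit conditions, so r_B = 0.357×1.799^1.5 = 0.8614 and r_C = 0.891×1.799^2 = 2.884.
Fraction of consumed A going to B: r_B/(r_B+r_C) = 0.2300.
C_B = 0.2300·C_{A0}·X = 0.2300×7.00×0.743 = 1.20 mol/L.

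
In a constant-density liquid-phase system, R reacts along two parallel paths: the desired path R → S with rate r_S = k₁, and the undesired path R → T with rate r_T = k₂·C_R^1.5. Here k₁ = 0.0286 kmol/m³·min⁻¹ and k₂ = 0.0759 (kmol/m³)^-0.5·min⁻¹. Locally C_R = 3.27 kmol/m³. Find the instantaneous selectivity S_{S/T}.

S_{S/T} = r_S/r_T = (k₁)/(k₂·C_R^1.5) = (k₁/k₂)·C_R^-1.5.
= (0.0286) / (0.0759×3.270^1.5) = 0.02860/0.4488 = 0.0637.

0.0637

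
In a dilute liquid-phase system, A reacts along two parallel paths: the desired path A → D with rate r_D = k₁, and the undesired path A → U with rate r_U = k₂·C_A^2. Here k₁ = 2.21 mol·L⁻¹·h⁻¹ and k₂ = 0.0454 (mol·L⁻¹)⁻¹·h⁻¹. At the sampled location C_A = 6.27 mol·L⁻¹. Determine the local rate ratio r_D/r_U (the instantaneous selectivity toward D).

1.24

S_{D/U} = r_D/r_U = (k₁)/(k₂·C_A^2) = (k₁/k₂)·C_A^-2.
= (2.21) / (0.0454×6.270^2) = 2.210/1.785 = 1.24.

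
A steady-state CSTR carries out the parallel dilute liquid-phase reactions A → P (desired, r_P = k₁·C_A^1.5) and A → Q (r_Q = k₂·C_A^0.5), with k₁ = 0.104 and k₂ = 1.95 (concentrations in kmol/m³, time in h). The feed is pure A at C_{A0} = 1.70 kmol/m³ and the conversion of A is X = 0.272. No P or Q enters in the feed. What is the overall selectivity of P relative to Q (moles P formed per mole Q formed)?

0.0660

Exit C_A = C_{A0}(1−X) = 1.70×0.728 = 1.238 kmol/m³.
In a CSTR the entire volume is at exit conditions, so r_P = 0.104×1.238^1.5 = 0.1432 and r_Q = 1.95×1.238^0.5 = 2.169.
Overall selectivity = C_P/C_Q = r_Pτ/(r_Qτ) = r_P/r_Q = 0.0660.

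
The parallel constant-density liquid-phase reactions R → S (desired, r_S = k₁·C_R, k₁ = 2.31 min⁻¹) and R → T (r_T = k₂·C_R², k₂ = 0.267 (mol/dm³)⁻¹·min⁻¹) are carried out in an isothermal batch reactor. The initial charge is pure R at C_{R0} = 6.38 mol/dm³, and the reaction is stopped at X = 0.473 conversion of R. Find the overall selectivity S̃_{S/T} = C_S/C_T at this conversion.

C_R = C_{R0}(1−X) = 3.362 mol/dm³.
Along a PFR/batch, dC_S/dC_R = −r_S/(r_S+r_T) = −k₁/(k₁+k₂·C_R).
Integrating from C_{R0} to C_R: C_S = (2.31/0.267)·ln[(2.31+0.267·6.38)/(2.31+0.267·3.36)] = 8.652·ln(4.013/3.208) = 1.939 mol/dm³.
C_T = (C_{R0}−C_R)−C_S = 1.079 mol/dm³; S̃_{S/T} = 1.939/1.079 = 1.80.

1.80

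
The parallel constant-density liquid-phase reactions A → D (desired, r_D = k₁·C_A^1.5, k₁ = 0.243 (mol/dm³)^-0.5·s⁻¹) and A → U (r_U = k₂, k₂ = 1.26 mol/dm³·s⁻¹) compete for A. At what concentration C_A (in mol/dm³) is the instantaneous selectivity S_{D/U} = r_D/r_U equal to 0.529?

S_{D/U} = (k₁/k₂)·C_A^1.5 ⇒ C_A = (S·k₂/k₁)^(1/1.5).
= (0.529×1.26/0.243)^(0.6667) = (2.743)^(0.6667) = 1.96 mol/dm³.

1.96 mol/dm³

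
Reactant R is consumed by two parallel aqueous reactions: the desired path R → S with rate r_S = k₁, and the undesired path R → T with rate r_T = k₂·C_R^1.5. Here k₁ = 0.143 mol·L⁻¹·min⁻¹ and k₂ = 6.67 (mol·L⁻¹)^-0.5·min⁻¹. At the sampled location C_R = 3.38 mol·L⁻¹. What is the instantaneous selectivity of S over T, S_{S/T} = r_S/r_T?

S_{S/T} = r_S/r_T = (k₁)/(k₂·C_R^1.5) = (k₁/k₂)·C_R^-1.5.
= (0.143) / (6.67×3.380^1.5) = 0.1430/41.45 = 0.00345.
The undesired path is higher order in R, so low C_R (CSTR or dilute feed) favours S.

0.00345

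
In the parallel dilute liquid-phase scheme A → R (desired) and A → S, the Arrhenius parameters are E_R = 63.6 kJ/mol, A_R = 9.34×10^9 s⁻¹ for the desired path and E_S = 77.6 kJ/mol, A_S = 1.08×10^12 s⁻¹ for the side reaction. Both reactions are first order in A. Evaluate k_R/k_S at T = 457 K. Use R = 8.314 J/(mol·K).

Since both paths have the same order in A, the concentration cancels and S_{R/S} = k_R/k_S = (A_R/A_S)·exp[(E_S−E_R)/(RT)].
(E_S−E_R)/(RT) = (77.6−63.6)×10³/(8.314×457) = 14000/3799 = 3.685.
k_R/k_S = (9.34×10^9/1.08×10^12)·exp(3.685) = 0.008648 × 39.83 = 0.344.

0.344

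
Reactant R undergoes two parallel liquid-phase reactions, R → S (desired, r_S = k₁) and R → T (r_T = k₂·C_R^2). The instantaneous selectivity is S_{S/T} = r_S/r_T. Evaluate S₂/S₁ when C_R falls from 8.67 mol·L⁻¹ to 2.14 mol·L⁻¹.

S_{S/T} = (k₁/k₂)·C_R^-2, so S₂/S₁ = (C_{R,2}/C_{R,1})^-2.
= (2.14/8.67)^(-2) = (0.2468)^(-2) = 16.4.

16.4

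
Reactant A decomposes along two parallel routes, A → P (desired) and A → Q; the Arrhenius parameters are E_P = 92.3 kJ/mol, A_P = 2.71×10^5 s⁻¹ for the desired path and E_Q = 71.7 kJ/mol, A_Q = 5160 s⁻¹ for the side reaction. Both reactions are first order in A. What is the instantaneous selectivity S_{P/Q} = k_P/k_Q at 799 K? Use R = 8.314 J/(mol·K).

2.36

With equal orders, S_{P/Q} = k_P/k_Q = (A_P/A_Q)·exp[(E_Q−E_P)/(RT)].
(E_Q−E_P)/(RT) = (71.7−92.3)×10³/(8.314×799) = -20600/6643 = -3.101.
k_P/k_Q = (2.71×10^5/5160)·exp(-3.101) = 52.52 × 0.04500 = 2.36.
Since E_P > E_Q, raising the temperature improves selectivity toward P.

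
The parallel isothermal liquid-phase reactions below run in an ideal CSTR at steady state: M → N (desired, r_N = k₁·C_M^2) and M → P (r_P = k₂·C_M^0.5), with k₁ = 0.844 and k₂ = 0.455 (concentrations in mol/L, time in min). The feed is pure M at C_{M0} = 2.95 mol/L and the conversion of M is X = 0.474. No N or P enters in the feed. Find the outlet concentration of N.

Exit C_M = C_{M0}(1−X) = 2.95×0.526 = 1.552 mol/L.
In a CSTR the entire volume is at exit conditions, so r_N = 0.844×1.552^2 = 2.032 and r_P = 0.455×1.552^0.5 = 0.5668.
Fraction of consumed M going to N: r_N/(r_N+r_P) = 0.7819.
C_N = 0.7819·C_{M0}·X = 0.7819×2.95×0.474 = 1.09 mol/L.

1.09 mol/L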